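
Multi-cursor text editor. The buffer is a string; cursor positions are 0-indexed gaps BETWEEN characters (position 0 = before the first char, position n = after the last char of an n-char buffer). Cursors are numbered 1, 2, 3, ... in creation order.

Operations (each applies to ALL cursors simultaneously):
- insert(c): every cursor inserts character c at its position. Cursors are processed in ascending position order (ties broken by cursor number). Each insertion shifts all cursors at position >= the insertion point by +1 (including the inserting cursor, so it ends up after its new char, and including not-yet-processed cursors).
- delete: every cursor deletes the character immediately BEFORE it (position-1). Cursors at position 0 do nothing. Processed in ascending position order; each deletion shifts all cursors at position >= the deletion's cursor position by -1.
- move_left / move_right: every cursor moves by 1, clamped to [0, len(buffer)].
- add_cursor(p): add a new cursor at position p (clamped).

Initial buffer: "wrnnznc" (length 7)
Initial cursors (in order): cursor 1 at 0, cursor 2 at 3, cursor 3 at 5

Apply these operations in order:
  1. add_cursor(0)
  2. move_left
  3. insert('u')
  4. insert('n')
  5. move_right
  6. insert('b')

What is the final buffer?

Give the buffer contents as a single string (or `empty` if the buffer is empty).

Answer: uunnwbbrunnbnunzbnc

Derivation:
After op 1 (add_cursor(0)): buffer="wrnnznc" (len 7), cursors c1@0 c4@0 c2@3 c3@5, authorship .......
After op 2 (move_left): buffer="wrnnznc" (len 7), cursors c1@0 c4@0 c2@2 c3@4, authorship .......
After op 3 (insert('u')): buffer="uuwrunnuznc" (len 11), cursors c1@2 c4@2 c2@5 c3@8, authorship 14..2..3...
After op 4 (insert('n')): buffer="uunnwrunnnunznc" (len 15), cursors c1@4 c4@4 c2@8 c3@12, authorship 1414..22..33...
After op 5 (move_right): buffer="uunnwrunnnunznc" (len 15), cursors c1@5 c4@5 c2@9 c3@13, authorship 1414..22..33...
After op 6 (insert('b')): buffer="uunnwbbrunnbnunzbnc" (len 19), cursors c1@7 c4@7 c2@12 c3@17, authorship 1414.14.22.2.33.3..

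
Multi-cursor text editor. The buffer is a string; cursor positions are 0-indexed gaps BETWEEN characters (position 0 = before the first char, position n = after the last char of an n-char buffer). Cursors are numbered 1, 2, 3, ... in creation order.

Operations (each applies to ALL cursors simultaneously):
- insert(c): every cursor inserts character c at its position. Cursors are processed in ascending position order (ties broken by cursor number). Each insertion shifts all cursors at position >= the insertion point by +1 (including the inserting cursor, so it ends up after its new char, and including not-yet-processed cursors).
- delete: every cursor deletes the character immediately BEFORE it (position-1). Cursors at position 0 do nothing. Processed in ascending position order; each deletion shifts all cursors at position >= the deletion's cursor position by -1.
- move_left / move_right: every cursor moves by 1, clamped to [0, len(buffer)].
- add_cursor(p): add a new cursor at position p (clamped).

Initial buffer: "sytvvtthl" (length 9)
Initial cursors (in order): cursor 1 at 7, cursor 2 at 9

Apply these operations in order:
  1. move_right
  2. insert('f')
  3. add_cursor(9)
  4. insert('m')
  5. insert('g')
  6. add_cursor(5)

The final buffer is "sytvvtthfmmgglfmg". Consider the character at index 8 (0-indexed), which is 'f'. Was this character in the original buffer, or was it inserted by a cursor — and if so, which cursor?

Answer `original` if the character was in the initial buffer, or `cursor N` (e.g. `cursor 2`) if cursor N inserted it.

After op 1 (move_right): buffer="sytvvtthl" (len 9), cursors c1@8 c2@9, authorship .........
After op 2 (insert('f')): buffer="sytvvtthflf" (len 11), cursors c1@9 c2@11, authorship ........1.2
After op 3 (add_cursor(9)): buffer="sytvvtthflf" (len 11), cursors c1@9 c3@9 c2@11, authorship ........1.2
After op 4 (insert('m')): buffer="sytvvtthfmmlfm" (len 14), cursors c1@11 c3@11 c2@14, authorship ........113.22
After op 5 (insert('g')): buffer="sytvvtthfmmgglfmg" (len 17), cursors c1@13 c3@13 c2@17, authorship ........11313.222
After op 6 (add_cursor(5)): buffer="sytvvtthfmmgglfmg" (len 17), cursors c4@5 c1@13 c3@13 c2@17, authorship ........11313.222
Authorship (.=original, N=cursor N): . . . . . . . . 1 1 3 1 3 . 2 2 2
Index 8: author = 1

Answer: cursor 1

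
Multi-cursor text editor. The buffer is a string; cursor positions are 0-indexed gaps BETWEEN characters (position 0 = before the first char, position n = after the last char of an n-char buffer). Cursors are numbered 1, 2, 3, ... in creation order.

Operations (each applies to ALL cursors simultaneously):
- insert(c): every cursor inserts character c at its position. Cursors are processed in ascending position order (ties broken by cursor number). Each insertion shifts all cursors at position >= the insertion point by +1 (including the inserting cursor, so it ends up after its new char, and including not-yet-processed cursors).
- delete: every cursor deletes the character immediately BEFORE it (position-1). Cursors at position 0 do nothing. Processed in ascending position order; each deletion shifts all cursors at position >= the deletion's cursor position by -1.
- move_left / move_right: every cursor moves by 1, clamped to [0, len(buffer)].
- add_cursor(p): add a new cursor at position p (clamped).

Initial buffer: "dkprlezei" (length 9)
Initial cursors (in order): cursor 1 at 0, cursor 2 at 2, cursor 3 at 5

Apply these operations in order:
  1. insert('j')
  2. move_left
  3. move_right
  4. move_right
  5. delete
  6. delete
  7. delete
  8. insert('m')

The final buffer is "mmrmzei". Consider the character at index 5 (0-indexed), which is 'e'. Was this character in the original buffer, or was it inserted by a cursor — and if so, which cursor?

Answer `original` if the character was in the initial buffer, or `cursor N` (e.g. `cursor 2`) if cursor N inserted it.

After op 1 (insert('j')): buffer="jdkjprljezei" (len 12), cursors c1@1 c2@4 c3@8, authorship 1..2...3....
After op 2 (move_left): buffer="jdkjprljezei" (len 12), cursors c1@0 c2@3 c3@7, authorship 1..2...3....
After op 3 (move_right): buffer="jdkjprljezei" (len 12), cursors c1@1 c2@4 c3@8, authorship 1..2...3....
After op 4 (move_right): buffer="jdkjprljezei" (len 12), cursors c1@2 c2@5 c3@9, authorship 1..2...3....
After op 5 (delete): buffer="jkjrljzei" (len 9), cursors c1@1 c2@3 c3@6, authorship 1.2..3...
After op 6 (delete): buffer="krlzei" (len 6), cursors c1@0 c2@1 c3@3, authorship ......
After op 7 (delete): buffer="rzei" (len 4), cursors c1@0 c2@0 c3@1, authorship ....
After op 8 (insert('m')): buffer="mmrmzei" (len 7), cursors c1@2 c2@2 c3@4, authorship 12.3...
Authorship (.=original, N=cursor N): 1 2 . 3 . . .
Index 5: author = original

Answer: original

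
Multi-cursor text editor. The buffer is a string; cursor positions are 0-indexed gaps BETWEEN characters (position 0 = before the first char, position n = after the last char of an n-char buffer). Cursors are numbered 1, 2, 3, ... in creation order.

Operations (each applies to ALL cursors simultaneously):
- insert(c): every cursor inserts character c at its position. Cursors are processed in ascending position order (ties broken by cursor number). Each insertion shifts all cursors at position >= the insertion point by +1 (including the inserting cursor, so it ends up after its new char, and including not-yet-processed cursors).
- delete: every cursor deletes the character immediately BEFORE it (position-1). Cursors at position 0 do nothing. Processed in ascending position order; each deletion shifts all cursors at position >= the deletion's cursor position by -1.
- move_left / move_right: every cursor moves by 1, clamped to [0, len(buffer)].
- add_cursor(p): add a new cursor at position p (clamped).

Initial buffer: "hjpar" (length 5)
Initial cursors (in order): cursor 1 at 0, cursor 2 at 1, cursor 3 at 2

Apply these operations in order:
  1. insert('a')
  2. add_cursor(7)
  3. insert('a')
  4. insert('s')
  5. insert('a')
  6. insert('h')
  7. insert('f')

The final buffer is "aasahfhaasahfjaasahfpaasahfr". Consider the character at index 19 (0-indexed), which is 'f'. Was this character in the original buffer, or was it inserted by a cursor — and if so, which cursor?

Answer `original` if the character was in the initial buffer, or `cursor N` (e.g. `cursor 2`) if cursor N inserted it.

After op 1 (insert('a')): buffer="ahajapar" (len 8), cursors c1@1 c2@3 c3@5, authorship 1.2.3...
After op 2 (add_cursor(7)): buffer="ahajapar" (len 8), cursors c1@1 c2@3 c3@5 c4@7, authorship 1.2.3...
After op 3 (insert('a')): buffer="aahaajaapaar" (len 12), cursors c1@2 c2@5 c3@8 c4@11, authorship 11.22.33..4.
After op 4 (insert('s')): buffer="aashaasjaaspaasr" (len 16), cursors c1@3 c2@7 c3@11 c4@15, authorship 111.222.333..44.
After op 5 (insert('a')): buffer="aasahaasajaasapaasar" (len 20), cursors c1@4 c2@9 c3@14 c4@19, authorship 1111.2222.3333..444.
After op 6 (insert('h')): buffer="aasahhaasahjaasahpaasahr" (len 24), cursors c1@5 c2@11 c3@17 c4@23, authorship 11111.22222.33333..4444.
After op 7 (insert('f')): buffer="aasahfhaasahfjaasahfpaasahfr" (len 28), cursors c1@6 c2@13 c3@20 c4@27, authorship 111111.222222.333333..44444.
Authorship (.=original, N=cursor N): 1 1 1 1 1 1 . 2 2 2 2 2 2 . 3 3 3 3 3 3 . . 4 4 4 4 4 .
Index 19: author = 3

Answer: cursor 3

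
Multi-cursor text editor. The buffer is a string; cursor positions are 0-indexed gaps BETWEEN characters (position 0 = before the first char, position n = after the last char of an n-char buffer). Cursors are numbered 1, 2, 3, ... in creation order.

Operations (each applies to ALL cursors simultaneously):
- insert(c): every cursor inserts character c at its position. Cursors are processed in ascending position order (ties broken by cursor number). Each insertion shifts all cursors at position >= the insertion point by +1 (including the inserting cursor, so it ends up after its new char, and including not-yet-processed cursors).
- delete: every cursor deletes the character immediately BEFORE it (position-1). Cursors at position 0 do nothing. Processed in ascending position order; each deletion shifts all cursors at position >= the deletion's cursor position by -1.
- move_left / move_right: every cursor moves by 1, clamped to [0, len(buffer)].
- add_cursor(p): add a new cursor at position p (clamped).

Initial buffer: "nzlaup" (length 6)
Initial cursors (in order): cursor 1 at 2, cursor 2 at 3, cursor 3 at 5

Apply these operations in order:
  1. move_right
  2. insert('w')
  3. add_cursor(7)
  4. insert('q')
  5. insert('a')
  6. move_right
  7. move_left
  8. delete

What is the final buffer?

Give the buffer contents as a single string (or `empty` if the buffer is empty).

Answer: nzlwqawquqpwa

Derivation:
After op 1 (move_right): buffer="nzlaup" (len 6), cursors c1@3 c2@4 c3@6, authorship ......
After op 2 (insert('w')): buffer="nzlwawupw" (len 9), cursors c1@4 c2@6 c3@9, authorship ...1.2..3
After op 3 (add_cursor(7)): buffer="nzlwawupw" (len 9), cursors c1@4 c2@6 c4@7 c3@9, authorship ...1.2..3
After op 4 (insert('q')): buffer="nzlwqawquqpwq" (len 13), cursors c1@5 c2@8 c4@10 c3@13, authorship ...11.22.4.33
After op 5 (insert('a')): buffer="nzlwqaawqauqapwqa" (len 17), cursors c1@6 c2@10 c4@13 c3@17, authorship ...111.222.44.333
After op 6 (move_right): buffer="nzlwqaawqauqapwqa" (len 17), cursors c1@7 c2@11 c4@14 c3@17, authorship ...111.222.44.333
After op 7 (move_left): buffer="nzlwqaawqauqapwqa" (len 17), cursors c1@6 c2@10 c4@13 c3@16, authorship ...111.222.44.333
After op 8 (delete): buffer="nzlwqawquqpwa" (len 13), cursors c1@5 c2@8 c4@10 c3@12, authorship ...11.22.4.33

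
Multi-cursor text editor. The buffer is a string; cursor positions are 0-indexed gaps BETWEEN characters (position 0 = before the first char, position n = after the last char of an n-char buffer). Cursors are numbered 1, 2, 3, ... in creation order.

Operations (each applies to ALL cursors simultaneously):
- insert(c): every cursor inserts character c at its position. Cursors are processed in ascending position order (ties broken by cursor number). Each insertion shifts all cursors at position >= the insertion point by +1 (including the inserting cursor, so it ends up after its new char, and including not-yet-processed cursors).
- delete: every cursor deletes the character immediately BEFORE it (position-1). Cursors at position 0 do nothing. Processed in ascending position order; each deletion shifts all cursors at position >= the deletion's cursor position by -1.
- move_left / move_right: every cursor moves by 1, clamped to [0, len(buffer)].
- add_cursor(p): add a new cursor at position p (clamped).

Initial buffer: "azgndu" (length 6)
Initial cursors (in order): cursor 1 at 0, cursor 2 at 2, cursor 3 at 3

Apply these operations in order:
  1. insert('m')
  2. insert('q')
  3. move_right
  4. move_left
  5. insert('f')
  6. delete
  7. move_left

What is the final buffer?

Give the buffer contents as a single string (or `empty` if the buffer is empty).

After op 1 (insert('m')): buffer="mazmgmndu" (len 9), cursors c1@1 c2@4 c3@6, authorship 1..2.3...
After op 2 (insert('q')): buffer="mqazmqgmqndu" (len 12), cursors c1@2 c2@6 c3@9, authorship 11..22.33...
After op 3 (move_right): buffer="mqazmqgmqndu" (len 12), cursors c1@3 c2@7 c3@10, authorship 11..22.33...
After op 4 (move_left): buffer="mqazmqgmqndu" (len 12), cursors c1@2 c2@6 c3@9, authorship 11..22.33...
After op 5 (insert('f')): buffer="mqfazmqfgmqfndu" (len 15), cursors c1@3 c2@8 c3@12, authorship 111..222.333...
After op 6 (delete): buffer="mqazmqgmqndu" (len 12), cursors c1@2 c2@6 c3@9, authorship 11..22.33...
After op 7 (move_left): buffer="mqazmqgmqndu" (len 12), cursors c1@1 c2@5 c3@8, authorship 11..22.33...

Answer: mqazmqgmqndu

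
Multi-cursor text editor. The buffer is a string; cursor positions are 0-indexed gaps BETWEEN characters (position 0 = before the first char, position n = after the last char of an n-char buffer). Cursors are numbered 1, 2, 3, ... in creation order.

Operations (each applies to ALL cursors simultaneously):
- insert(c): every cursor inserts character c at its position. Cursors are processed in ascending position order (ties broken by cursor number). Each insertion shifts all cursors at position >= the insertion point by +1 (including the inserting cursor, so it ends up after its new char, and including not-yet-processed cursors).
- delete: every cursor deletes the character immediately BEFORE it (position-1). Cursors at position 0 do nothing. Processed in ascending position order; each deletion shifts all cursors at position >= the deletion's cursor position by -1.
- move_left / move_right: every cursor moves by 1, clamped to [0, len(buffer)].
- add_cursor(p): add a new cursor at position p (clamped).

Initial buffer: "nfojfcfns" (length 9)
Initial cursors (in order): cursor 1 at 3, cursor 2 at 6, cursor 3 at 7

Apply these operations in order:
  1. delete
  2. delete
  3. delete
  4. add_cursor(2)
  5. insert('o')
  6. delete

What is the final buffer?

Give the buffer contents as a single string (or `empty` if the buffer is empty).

After op 1 (delete): buffer="nfjfns" (len 6), cursors c1@2 c2@4 c3@4, authorship ......
After op 2 (delete): buffer="nns" (len 3), cursors c1@1 c2@1 c3@1, authorship ...
After op 3 (delete): buffer="ns" (len 2), cursors c1@0 c2@0 c3@0, authorship ..
After op 4 (add_cursor(2)): buffer="ns" (len 2), cursors c1@0 c2@0 c3@0 c4@2, authorship ..
After op 5 (insert('o')): buffer="ooonso" (len 6), cursors c1@3 c2@3 c3@3 c4@6, authorship 123..4
After op 6 (delete): buffer="ns" (len 2), cursors c1@0 c2@0 c3@0 c4@2, authorship ..

Answer: ns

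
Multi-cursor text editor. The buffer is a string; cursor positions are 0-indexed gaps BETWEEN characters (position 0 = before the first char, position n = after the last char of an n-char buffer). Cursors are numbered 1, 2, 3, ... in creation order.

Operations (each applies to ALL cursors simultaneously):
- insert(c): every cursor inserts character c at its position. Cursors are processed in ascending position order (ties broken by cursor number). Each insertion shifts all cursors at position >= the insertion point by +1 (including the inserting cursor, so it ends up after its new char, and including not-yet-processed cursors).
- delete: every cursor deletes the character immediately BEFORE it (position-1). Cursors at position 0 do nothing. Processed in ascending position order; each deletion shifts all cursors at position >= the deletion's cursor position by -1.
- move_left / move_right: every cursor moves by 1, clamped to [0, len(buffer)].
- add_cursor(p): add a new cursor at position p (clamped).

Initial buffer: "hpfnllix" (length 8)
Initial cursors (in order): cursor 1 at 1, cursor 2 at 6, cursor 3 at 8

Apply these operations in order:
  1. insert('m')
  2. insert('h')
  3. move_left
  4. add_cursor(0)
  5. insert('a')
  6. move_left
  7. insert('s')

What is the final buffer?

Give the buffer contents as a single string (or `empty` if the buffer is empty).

After op 1 (insert('m')): buffer="hmpfnllmixm" (len 11), cursors c1@2 c2@8 c3@11, authorship .1.....2..3
After op 2 (insert('h')): buffer="hmhpfnllmhixmh" (len 14), cursors c1@3 c2@10 c3@14, authorship .11.....22..33
After op 3 (move_left): buffer="hmhpfnllmhixmh" (len 14), cursors c1@2 c2@9 c3@13, authorship .11.....22..33
After op 4 (add_cursor(0)): buffer="hmhpfnllmhixmh" (len 14), cursors c4@0 c1@2 c2@9 c3@13, authorship .11.....22..33
After op 5 (insert('a')): buffer="ahmahpfnllmahixmah" (len 18), cursors c4@1 c1@4 c2@12 c3@17, authorship 4.111.....222..333
After op 6 (move_left): buffer="ahmahpfnllmahixmah" (len 18), cursors c4@0 c1@3 c2@11 c3@16, authorship 4.111.....222..333
After op 7 (insert('s')): buffer="sahmsahpfnllmsahixmsah" (len 22), cursors c4@1 c1@5 c2@14 c3@20, authorship 44.1111.....2222..3333

Answer: sahmsahpfnllmsahixmsah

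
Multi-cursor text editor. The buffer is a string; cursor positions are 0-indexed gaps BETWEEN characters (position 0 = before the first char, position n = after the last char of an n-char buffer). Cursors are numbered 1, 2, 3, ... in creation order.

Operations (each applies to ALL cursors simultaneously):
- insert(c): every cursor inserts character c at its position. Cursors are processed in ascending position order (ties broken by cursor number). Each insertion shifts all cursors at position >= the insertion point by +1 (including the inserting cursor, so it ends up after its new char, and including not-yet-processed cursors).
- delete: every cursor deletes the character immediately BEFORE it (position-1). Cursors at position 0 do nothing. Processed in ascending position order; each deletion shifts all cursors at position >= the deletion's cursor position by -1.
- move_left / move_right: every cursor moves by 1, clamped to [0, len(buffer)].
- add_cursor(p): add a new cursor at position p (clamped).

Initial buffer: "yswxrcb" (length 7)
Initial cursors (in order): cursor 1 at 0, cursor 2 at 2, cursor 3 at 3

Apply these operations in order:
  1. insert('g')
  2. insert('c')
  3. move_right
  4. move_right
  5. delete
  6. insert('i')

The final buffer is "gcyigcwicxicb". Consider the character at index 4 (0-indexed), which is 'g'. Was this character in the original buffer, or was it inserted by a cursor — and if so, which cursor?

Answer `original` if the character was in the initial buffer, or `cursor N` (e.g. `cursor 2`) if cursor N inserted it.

Answer: cursor 2

Derivation:
After op 1 (insert('g')): buffer="gysgwgxrcb" (len 10), cursors c1@1 c2@4 c3@6, authorship 1..2.3....
After op 2 (insert('c')): buffer="gcysgcwgcxrcb" (len 13), cursors c1@2 c2@6 c3@9, authorship 11..22.33....
After op 3 (move_right): buffer="gcysgcwgcxrcb" (len 13), cursors c1@3 c2@7 c3@10, authorship 11..22.33....
After op 4 (move_right): buffer="gcysgcwgcxrcb" (len 13), cursors c1@4 c2@8 c3@11, authorship 11..22.33....
After op 5 (delete): buffer="gcygcwcxcb" (len 10), cursors c1@3 c2@6 c3@8, authorship 11.22.3...
After op 6 (insert('i')): buffer="gcyigcwicxicb" (len 13), cursors c1@4 c2@8 c3@11, authorship 11.122.23.3..
Authorship (.=original, N=cursor N): 1 1 . 1 2 2 . 2 3 . 3 . .
Index 4: author = 2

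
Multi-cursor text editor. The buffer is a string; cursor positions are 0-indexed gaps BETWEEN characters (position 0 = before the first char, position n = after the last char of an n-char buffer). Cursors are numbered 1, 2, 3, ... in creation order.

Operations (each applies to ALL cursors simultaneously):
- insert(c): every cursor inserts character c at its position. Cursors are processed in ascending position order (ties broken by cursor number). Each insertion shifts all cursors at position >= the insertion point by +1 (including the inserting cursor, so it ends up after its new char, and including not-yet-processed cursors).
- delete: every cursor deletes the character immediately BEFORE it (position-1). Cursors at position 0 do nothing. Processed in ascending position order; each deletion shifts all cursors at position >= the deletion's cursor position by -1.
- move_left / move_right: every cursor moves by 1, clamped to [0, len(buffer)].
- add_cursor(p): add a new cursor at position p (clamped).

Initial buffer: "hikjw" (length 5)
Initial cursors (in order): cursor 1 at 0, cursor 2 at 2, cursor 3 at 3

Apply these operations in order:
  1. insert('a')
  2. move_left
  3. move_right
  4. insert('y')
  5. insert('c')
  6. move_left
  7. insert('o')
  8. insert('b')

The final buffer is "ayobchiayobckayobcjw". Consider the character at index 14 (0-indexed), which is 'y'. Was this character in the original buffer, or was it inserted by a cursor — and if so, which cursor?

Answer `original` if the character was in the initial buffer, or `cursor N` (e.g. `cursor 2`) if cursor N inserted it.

Answer: cursor 3

Derivation:
After op 1 (insert('a')): buffer="ahiakajw" (len 8), cursors c1@1 c2@4 c3@6, authorship 1..2.3..
After op 2 (move_left): buffer="ahiakajw" (len 8), cursors c1@0 c2@3 c3@5, authorship 1..2.3..
After op 3 (move_right): buffer="ahiakajw" (len 8), cursors c1@1 c2@4 c3@6, authorship 1..2.3..
After op 4 (insert('y')): buffer="ayhiaykayjw" (len 11), cursors c1@2 c2@6 c3@9, authorship 11..22.33..
After op 5 (insert('c')): buffer="aychiayckaycjw" (len 14), cursors c1@3 c2@8 c3@12, authorship 111..222.333..
After op 6 (move_left): buffer="aychiayckaycjw" (len 14), cursors c1@2 c2@7 c3@11, authorship 111..222.333..
After op 7 (insert('o')): buffer="ayochiayockayocjw" (len 17), cursors c1@3 c2@9 c3@14, authorship 1111..2222.3333..
After op 8 (insert('b')): buffer="ayobchiayobckayobcjw" (len 20), cursors c1@4 c2@11 c3@17, authorship 11111..22222.33333..
Authorship (.=original, N=cursor N): 1 1 1 1 1 . . 2 2 2 2 2 . 3 3 3 3 3 . .
Index 14: author = 3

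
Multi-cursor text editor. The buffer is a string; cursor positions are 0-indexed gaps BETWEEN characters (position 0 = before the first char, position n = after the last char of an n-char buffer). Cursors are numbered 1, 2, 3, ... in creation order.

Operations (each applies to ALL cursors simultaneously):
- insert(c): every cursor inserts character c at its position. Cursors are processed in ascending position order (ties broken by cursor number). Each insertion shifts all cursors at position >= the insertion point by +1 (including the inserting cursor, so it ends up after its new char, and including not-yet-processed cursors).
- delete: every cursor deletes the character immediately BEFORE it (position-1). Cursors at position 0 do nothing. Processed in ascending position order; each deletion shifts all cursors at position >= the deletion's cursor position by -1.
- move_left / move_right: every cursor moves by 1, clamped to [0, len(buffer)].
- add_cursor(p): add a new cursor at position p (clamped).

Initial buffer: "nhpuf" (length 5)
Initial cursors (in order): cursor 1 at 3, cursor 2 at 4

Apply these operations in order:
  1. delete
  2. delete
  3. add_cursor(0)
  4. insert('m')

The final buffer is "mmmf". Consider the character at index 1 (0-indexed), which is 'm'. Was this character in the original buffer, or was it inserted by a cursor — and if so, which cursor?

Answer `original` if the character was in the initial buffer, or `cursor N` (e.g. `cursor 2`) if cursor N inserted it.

After op 1 (delete): buffer="nhf" (len 3), cursors c1@2 c2@2, authorship ...
After op 2 (delete): buffer="f" (len 1), cursors c1@0 c2@0, authorship .
After op 3 (add_cursor(0)): buffer="f" (len 1), cursors c1@0 c2@0 c3@0, authorship .
After op 4 (insert('m')): buffer="mmmf" (len 4), cursors c1@3 c2@3 c3@3, authorship 123.
Authorship (.=original, N=cursor N): 1 2 3 .
Index 1: author = 2

Answer: cursor 2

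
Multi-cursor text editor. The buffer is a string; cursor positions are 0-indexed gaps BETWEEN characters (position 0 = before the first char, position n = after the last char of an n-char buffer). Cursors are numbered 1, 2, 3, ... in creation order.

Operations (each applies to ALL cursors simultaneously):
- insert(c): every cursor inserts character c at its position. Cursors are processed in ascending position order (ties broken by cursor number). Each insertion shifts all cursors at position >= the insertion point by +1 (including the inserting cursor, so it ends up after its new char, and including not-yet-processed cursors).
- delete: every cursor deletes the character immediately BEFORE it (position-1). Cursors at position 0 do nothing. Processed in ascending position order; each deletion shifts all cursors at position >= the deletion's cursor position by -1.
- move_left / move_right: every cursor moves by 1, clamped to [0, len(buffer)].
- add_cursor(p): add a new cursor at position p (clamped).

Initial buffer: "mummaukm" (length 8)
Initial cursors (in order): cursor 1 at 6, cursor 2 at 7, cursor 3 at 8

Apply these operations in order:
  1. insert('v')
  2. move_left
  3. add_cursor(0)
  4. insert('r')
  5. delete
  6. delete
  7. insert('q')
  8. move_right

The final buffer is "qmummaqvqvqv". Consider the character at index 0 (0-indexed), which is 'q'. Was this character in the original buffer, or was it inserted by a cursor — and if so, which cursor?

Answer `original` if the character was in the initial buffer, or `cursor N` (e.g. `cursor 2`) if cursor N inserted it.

After op 1 (insert('v')): buffer="mummauvkvmv" (len 11), cursors c1@7 c2@9 c3@11, authorship ......1.2.3
After op 2 (move_left): buffer="mummauvkvmv" (len 11), cursors c1@6 c2@8 c3@10, authorship ......1.2.3
After op 3 (add_cursor(0)): buffer="mummauvkvmv" (len 11), cursors c4@0 c1@6 c2@8 c3@10, authorship ......1.2.3
After op 4 (insert('r')): buffer="rmummaurvkrvmrv" (len 15), cursors c4@1 c1@8 c2@11 c3@14, authorship 4......11.22.33
After op 5 (delete): buffer="mummauvkvmv" (len 11), cursors c4@0 c1@6 c2@8 c3@10, authorship ......1.2.3
After op 6 (delete): buffer="mummavvv" (len 8), cursors c4@0 c1@5 c2@6 c3@7, authorship .....123
After op 7 (insert('q')): buffer="qmummaqvqvqv" (len 12), cursors c4@1 c1@7 c2@9 c3@11, authorship 4.....112233
After op 8 (move_right): buffer="qmummaqvqvqv" (len 12), cursors c4@2 c1@8 c2@10 c3@12, authorship 4.....112233
Authorship (.=original, N=cursor N): 4 . . . . . 1 1 2 2 3 3
Index 0: author = 4

Answer: cursor 4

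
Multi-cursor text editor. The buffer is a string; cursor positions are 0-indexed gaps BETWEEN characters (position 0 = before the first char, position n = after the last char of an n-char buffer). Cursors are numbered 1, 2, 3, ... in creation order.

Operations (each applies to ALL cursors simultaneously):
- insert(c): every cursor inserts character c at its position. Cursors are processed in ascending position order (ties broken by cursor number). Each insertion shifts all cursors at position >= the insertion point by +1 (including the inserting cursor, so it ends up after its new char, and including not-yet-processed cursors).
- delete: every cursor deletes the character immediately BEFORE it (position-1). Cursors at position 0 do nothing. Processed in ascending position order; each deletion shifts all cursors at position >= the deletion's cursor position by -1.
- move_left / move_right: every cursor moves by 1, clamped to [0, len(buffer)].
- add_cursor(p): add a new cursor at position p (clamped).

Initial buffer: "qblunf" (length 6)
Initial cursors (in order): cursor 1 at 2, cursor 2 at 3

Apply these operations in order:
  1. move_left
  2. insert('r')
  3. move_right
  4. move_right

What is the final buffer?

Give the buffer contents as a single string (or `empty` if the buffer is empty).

After op 1 (move_left): buffer="qblunf" (len 6), cursors c1@1 c2@2, authorship ......
After op 2 (insert('r')): buffer="qrbrlunf" (len 8), cursors c1@2 c2@4, authorship .1.2....
After op 3 (move_right): buffer="qrbrlunf" (len 8), cursors c1@3 c2@5, authorship .1.2....
After op 4 (move_right): buffer="qrbrlunf" (len 8), cursors c1@4 c2@6, authorship .1.2....

Answer: qrbrlunf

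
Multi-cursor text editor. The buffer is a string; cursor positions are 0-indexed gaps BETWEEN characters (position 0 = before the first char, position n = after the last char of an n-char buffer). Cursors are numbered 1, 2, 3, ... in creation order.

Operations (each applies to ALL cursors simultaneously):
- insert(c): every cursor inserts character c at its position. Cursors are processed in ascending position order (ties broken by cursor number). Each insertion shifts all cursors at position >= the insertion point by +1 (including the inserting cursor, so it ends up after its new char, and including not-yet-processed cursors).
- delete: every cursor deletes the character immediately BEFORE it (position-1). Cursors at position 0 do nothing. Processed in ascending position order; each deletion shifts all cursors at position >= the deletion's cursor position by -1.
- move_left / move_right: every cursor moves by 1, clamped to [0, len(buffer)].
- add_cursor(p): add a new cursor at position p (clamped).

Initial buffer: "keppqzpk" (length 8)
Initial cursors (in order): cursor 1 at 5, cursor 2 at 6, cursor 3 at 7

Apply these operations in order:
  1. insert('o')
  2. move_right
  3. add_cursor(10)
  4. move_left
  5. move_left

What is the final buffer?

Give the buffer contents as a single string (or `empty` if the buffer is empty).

Answer: keppqozopok

Derivation:
After op 1 (insert('o')): buffer="keppqozopok" (len 11), cursors c1@6 c2@8 c3@10, authorship .....1.2.3.
After op 2 (move_right): buffer="keppqozopok" (len 11), cursors c1@7 c2@9 c3@11, authorship .....1.2.3.
After op 3 (add_cursor(10)): buffer="keppqozopok" (len 11), cursors c1@7 c2@9 c4@10 c3@11, authorship .....1.2.3.
After op 4 (move_left): buffer="keppqozopok" (len 11), cursors c1@6 c2@8 c4@9 c3@10, authorship .....1.2.3.
After op 5 (move_left): buffer="keppqozopok" (len 11), cursors c1@5 c2@7 c4@8 c3@9, authorship .....1.2.3.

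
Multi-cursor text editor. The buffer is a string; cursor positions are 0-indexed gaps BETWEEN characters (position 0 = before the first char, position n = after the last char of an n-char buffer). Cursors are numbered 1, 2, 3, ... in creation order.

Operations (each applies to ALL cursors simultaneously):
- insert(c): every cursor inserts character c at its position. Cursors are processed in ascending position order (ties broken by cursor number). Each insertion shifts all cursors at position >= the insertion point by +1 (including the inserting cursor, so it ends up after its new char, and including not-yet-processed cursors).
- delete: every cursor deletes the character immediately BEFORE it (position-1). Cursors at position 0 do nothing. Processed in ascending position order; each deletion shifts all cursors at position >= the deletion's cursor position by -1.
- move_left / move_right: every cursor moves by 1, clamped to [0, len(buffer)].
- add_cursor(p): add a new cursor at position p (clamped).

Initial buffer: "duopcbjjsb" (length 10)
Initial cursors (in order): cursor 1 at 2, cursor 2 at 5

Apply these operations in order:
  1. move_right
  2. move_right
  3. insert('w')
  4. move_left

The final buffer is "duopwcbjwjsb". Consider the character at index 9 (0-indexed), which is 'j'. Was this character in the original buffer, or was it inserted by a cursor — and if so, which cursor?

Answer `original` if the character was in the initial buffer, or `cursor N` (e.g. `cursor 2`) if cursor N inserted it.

After op 1 (move_right): buffer="duopcbjjsb" (len 10), cursors c1@3 c2@6, authorship ..........
After op 2 (move_right): buffer="duopcbjjsb" (len 10), cursors c1@4 c2@7, authorship ..........
After op 3 (insert('w')): buffer="duopwcbjwjsb" (len 12), cursors c1@5 c2@9, authorship ....1...2...
After op 4 (move_left): buffer="duopwcbjwjsb" (len 12), cursors c1@4 c2@8, authorship ....1...2...
Authorship (.=original, N=cursor N): . . . . 1 . . . 2 . . .
Index 9: author = original

Answer: original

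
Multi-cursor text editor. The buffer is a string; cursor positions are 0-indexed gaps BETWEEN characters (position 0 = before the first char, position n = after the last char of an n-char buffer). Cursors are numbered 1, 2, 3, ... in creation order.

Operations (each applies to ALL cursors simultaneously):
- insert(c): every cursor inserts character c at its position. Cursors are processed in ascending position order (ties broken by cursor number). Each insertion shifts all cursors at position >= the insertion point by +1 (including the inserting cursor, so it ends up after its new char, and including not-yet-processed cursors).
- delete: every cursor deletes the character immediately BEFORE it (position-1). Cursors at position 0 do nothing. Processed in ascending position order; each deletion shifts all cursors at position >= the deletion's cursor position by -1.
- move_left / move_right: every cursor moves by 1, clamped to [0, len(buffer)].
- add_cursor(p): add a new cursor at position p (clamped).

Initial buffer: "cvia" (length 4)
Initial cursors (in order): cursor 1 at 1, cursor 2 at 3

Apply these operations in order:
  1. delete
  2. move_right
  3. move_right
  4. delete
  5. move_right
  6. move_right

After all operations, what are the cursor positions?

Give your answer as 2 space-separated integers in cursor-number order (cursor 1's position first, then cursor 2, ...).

Answer: 0 0

Derivation:
After op 1 (delete): buffer="va" (len 2), cursors c1@0 c2@1, authorship ..
After op 2 (move_right): buffer="va" (len 2), cursors c1@1 c2@2, authorship ..
After op 3 (move_right): buffer="va" (len 2), cursors c1@2 c2@2, authorship ..
After op 4 (delete): buffer="" (len 0), cursors c1@0 c2@0, authorship 
After op 5 (move_right): buffer="" (len 0), cursors c1@0 c2@0, authorship 
After op 6 (move_right): buffer="" (len 0), cursors c1@0 c2@0, authorship 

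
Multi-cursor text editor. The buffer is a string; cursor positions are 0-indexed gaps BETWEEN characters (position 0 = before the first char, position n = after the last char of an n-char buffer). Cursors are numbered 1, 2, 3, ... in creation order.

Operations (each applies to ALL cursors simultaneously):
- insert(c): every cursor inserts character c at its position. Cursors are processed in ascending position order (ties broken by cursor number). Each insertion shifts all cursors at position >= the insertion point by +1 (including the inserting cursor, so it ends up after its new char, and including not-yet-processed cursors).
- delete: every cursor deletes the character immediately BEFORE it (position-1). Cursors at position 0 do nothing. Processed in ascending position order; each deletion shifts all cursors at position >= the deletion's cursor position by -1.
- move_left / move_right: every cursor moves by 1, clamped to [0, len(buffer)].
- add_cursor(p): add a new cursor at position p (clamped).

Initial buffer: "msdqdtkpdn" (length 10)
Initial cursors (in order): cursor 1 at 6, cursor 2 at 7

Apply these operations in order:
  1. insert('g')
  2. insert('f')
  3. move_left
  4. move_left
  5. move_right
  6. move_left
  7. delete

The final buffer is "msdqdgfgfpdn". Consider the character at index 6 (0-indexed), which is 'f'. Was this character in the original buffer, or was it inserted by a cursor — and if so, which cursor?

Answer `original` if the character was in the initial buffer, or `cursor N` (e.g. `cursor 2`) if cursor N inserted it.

After op 1 (insert('g')): buffer="msdqdtgkgpdn" (len 12), cursors c1@7 c2@9, authorship ......1.2...
After op 2 (insert('f')): buffer="msdqdtgfkgfpdn" (len 14), cursors c1@8 c2@11, authorship ......11.22...
After op 3 (move_left): buffer="msdqdtgfkgfpdn" (len 14), cursors c1@7 c2@10, authorship ......11.22...
After op 4 (move_left): buffer="msdqdtgfkgfpdn" (len 14), cursors c1@6 c2@9, authorship ......11.22...
After op 5 (move_right): buffer="msdqdtgfkgfpdn" (len 14), cursors c1@7 c2@10, authorship ......11.22...
After op 6 (move_left): buffer="msdqdtgfkgfpdn" (len 14), cursors c1@6 c2@9, authorship ......11.22...
After op 7 (delete): buffer="msdqdgfgfpdn" (len 12), cursors c1@5 c2@7, authorship .....1122...
Authorship (.=original, N=cursor N): . . . . . 1 1 2 2 . . .
Index 6: author = 1

Answer: cursor 1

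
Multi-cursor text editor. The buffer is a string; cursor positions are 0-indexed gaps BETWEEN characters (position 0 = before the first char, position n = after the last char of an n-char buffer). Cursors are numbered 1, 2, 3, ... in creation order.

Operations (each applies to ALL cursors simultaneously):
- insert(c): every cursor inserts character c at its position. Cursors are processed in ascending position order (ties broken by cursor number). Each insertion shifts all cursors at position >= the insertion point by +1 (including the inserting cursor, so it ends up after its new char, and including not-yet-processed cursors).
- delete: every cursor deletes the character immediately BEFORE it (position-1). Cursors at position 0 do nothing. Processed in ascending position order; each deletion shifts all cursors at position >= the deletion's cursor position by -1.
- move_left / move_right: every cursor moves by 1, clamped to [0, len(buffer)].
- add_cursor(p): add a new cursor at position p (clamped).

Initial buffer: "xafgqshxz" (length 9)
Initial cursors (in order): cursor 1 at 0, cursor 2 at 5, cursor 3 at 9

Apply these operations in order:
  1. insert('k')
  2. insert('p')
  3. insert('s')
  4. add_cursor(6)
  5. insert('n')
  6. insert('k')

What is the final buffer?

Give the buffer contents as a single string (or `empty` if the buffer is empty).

After op 1 (insert('k')): buffer="kxafgqkshxzk" (len 12), cursors c1@1 c2@7 c3@12, authorship 1.....2....3
After op 2 (insert('p')): buffer="kpxafgqkpshxzkp" (len 15), cursors c1@2 c2@9 c3@15, authorship 11.....22....33
After op 3 (insert('s')): buffer="kpsxafgqkpsshxzkps" (len 18), cursors c1@3 c2@11 c3@18, authorship 111.....222....333
After op 4 (add_cursor(6)): buffer="kpsxafgqkpsshxzkps" (len 18), cursors c1@3 c4@6 c2@11 c3@18, authorship 111.....222....333
After op 5 (insert('n')): buffer="kpsnxafngqkpsnshxzkpsn" (len 22), cursors c1@4 c4@8 c2@14 c3@22, authorship 1111...4..2222....3333
After op 6 (insert('k')): buffer="kpsnkxafnkgqkpsnkshxzkpsnk" (len 26), cursors c1@5 c4@10 c2@17 c3@26, authorship 11111...44..22222....33333

Answer: kpsnkxafnkgqkpsnkshxzkpsnk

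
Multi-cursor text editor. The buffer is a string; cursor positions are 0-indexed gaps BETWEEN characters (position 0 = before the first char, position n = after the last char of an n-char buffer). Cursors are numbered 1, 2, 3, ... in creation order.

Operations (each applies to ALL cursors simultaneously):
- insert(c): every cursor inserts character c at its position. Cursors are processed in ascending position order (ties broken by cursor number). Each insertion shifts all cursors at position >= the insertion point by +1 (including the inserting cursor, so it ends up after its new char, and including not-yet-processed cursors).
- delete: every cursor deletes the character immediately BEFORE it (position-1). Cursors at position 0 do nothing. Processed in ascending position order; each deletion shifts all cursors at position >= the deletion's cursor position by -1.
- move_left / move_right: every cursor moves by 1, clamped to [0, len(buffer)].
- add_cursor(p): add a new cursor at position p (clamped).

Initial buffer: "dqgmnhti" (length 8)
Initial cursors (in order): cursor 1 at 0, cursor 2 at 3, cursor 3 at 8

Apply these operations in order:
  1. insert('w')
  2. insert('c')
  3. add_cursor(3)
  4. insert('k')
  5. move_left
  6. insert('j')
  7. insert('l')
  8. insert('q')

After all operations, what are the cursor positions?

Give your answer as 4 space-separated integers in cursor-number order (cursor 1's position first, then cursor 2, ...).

After op 1 (insert('w')): buffer="wdqgwmnhtiw" (len 11), cursors c1@1 c2@5 c3@11, authorship 1...2.....3
After op 2 (insert('c')): buffer="wcdqgwcmnhtiwc" (len 14), cursors c1@2 c2@7 c3@14, authorship 11...22.....33
After op 3 (add_cursor(3)): buffer="wcdqgwcmnhtiwc" (len 14), cursors c1@2 c4@3 c2@7 c3@14, authorship 11...22.....33
After op 4 (insert('k')): buffer="wckdkqgwckmnhtiwck" (len 18), cursors c1@3 c4@5 c2@10 c3@18, authorship 111.4..222.....333
After op 5 (move_left): buffer="wckdkqgwckmnhtiwck" (len 18), cursors c1@2 c4@4 c2@9 c3@17, authorship 111.4..222.....333
After op 6 (insert('j')): buffer="wcjkdjkqgwcjkmnhtiwcjk" (len 22), cursors c1@3 c4@6 c2@12 c3@21, authorship 1111.44..2222.....3333
After op 7 (insert('l')): buffer="wcjlkdjlkqgwcjlkmnhtiwcjlk" (len 26), cursors c1@4 c4@8 c2@15 c3@25, authorship 11111.444..22222.....33333
After op 8 (insert('q')): buffer="wcjlqkdjlqkqgwcjlqkmnhtiwcjlqk" (len 30), cursors c1@5 c4@10 c2@18 c3@29, authorship 111111.4444..222222.....333333

Answer: 5 18 29 10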